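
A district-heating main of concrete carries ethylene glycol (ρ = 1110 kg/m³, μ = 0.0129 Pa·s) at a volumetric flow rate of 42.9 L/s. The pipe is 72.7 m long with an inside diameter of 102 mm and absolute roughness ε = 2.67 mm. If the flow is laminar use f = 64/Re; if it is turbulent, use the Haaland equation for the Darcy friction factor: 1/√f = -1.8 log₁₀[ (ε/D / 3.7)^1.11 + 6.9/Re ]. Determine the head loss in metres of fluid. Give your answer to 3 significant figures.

h_f ≈ 55.0 m

Q = 42.9 L/s = 42.9/1000 = 0.0429 m³/s.
Cross-sectional area A = πD²/4 = π(0.102)²/4 = 0.008171 m²; mean velocity V = Q/A = 0.0429/0.008171 = 5.25 m/s.
Reynolds number Re = ρVD/μ = 1110 · 5.25 · 0.102 / 0.0129 = 4.608e+04.
Re > 4000 → turbulent. Relative roughness ε/D = 0.00267/0.102 = 0.0262. Haaland: 1/√f = -1.8 log₁₀[(0.0262/3.7)^1.11 + 6.9/4.608e+04] = -1.8 log₁₀[0.0041 + 0.00015] = 4.268, so f = 0.05489.
Darcy-Weisbach: ΔP = f(L/D)(ρV²/2) = 0.05489·(72.7/0.102)·(1110·5.25²/2) = 0.05489·712.7·1.53e+04 = 5.985e+05 Pa.
Head loss h_f = ΔP/(ρg) = 5.985e+05/(1110·9.81) = 55.0 m.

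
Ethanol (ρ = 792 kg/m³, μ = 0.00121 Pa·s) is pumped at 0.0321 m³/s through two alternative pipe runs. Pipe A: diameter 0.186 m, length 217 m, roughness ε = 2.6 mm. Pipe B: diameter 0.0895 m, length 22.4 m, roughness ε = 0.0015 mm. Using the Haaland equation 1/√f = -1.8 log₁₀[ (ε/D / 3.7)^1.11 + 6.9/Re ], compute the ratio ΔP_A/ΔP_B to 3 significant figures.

Pipe A: V = Q/A = 0.0321/0.02717 = 1.181 m/s; Re = 1.438e+05; ε/D = 0.014; Haaland → f = 0.043; ΔP_A = f(L/D)(ρV²/2) = 2.773e+04 Pa.
Pipe B: V = Q/A = 0.0321/0.006291 = 5.102 m/s; Re = 2.989e+05; ε/D = 1.68e-05; Haaland → f = 0.01449; ΔP_B = f(L/D)(ρV²/2) = 3.739e+04 Pa.
ΔP_A/ΔP_B = 2.773e+04/3.739e+04 = 0.742.

ΔP_A/ΔP_B ≈ 0.742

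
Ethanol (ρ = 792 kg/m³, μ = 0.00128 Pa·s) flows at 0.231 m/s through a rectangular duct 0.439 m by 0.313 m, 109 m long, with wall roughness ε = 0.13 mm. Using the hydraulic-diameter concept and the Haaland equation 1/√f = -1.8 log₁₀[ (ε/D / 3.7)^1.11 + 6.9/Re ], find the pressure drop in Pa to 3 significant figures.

Hydraulic diameter D_h = 4A/P = 4·(0.439·0.313)/(2·(0.439+0.313)) = 0.5496/1.504 = 0.3654 m.
Re = ρVD_h/μ = 792·0.231·0.3654/0.00128 = 5.223e+04.
ε/D_h = 0.00013/0.3654 = 0.000356; Haaland gives 1/√f = -1.8 log₁₀[3.48e-05+0.000132] = 6.8, so f = 0.02163.
ΔP = f(L/D_h)(ρV²/2) = 0.02163·109/0.3654·21.13 = 136.3 Pa.

ΔP ≈ 136 Pa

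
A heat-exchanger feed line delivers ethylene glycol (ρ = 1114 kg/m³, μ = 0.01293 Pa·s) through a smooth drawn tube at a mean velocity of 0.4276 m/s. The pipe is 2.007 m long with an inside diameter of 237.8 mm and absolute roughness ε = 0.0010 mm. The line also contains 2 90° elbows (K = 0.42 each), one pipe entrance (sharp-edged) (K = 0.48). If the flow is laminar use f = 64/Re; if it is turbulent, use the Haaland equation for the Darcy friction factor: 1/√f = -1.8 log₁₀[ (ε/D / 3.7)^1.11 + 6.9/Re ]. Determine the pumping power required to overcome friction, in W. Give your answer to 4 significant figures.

Reynolds number Re = ρVD/μ = 1114 · 0.4276 · 0.2378 / 0.0129 = 8761.
Re > 4000 → turbulent. Relative roughness ε/D = 1e-06/0.2378 = 4.21e-06. Haaland: 1/√f = -1.8 log₁₀[(4.21e-06/3.7)^1.11 + 6.9/8761] = -1.8 log₁₀[2.52e-07 + 0.000788] = 5.586, so f = 0.03204.
Total minor-loss coefficient ΣK = 2·0.42 + 1·0.48 = 1.32.
ΔP = [f·L/D + ΣK]·(ρV²/2) = [0.03204·2.007/0.2378 + 1.32]·(1114·0.4276²/2) = [0.2704 + 1.32]·101.8 = 162 Pa.
Q = V·A = 0.4276·0.04441 = 0.01899 m³/s.
Pumping power P = QΔP = 0.01899·162 = 3.0761 W = 3.076 W.

P ≈ 3.076 W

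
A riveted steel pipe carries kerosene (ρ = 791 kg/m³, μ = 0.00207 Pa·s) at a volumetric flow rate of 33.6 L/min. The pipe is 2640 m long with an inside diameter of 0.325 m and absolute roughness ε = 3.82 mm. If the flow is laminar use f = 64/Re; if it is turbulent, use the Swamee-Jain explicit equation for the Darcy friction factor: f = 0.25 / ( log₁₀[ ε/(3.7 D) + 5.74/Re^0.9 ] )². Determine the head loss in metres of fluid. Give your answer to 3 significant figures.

Q = 33.6 L/min = 33.6/60000 = 0.00056 m³/s.
Cross-sectional area A = πD²/4 = π(0.325)²/4 = 0.08296 m²; mean velocity V = Q/A = 0.00056/0.08296 = 0.00675 m/s.
Reynolds number Re = ρVD/μ = 791 · 0.00675 · 0.325 / 0.00207 = 838.3.
Re < 2300 → laminar flow, so f = 64/Re = 64/838.3 = 0.07634 (the turbulent correlation is not needed).
Darcy-Weisbach: ΔP = f(L/D)(ρV²/2) = 0.07634·(2640/0.325)·(791·0.00675²/2) = 0.07634·8123·0.01802 = 11.18 Pa.
Head loss h_f = ΔP/(ρg) = 11.18/(791·9.81) = 0.00144 m.

h_f ≈ 0.00144 m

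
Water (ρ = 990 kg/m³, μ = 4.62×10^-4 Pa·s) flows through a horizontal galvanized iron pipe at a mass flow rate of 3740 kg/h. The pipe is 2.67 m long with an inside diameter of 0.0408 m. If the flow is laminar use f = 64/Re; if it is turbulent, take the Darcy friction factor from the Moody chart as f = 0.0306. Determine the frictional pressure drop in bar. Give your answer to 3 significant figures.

ṁ = 3740 kg/h = 3740/3600 = 1.039 kg/s.
A = πD²/4 = π(0.0408)²/4 = 0.001307 m²; mean velocity V = ṁ/(ρA) = 1.039/(990 · 0.001307) = 0.8026 m/s.
Reynolds number Re = ρVD/μ = 990 · 0.8026 · 0.0408 / 0.000462 = 7.017e+04.
Re > 4000 → turbulent; use the Moody-chart value f = 0.0306.
Darcy-Weisbach: ΔP = f(L/D)(ρV²/2) = 0.0306·(2.67/0.0408)·(990·0.8026²/2) = 0.0306·65.44·318.9 = 638.6 Pa.
ΔP = 638.6 Pa = 0.00639 bar.

ΔP ≈ 0.00639 bar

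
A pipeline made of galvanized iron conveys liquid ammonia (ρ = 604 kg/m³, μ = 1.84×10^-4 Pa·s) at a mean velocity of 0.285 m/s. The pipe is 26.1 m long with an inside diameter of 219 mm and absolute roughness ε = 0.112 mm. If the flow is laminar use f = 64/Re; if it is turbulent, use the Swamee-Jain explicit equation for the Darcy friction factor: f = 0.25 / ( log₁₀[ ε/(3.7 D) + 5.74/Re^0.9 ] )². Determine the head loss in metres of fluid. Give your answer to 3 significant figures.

h_f ≈ 0.00935 m

Reynolds number Re = ρVD/μ = 604 · 0.285 · 0.219 / 0.000184 = 2.049e+05.
Re > 4000 → turbulent. Relative roughness ε/D = 0.000112/0.219 = 0.000511. Swamee-Jain: f = 0.25/(log₁₀[0.000511/3.7 + 5.74/2.049e+05^0.9])² = 0.25/(log₁₀[0.000138 + 9.52e-05])² = 0.25/(-3.632)² = 0.01895.
Darcy-Weisbach: ΔP = f(L/D)(ρV²/2) = 0.01895·(26.1/0.219)·(604·0.285²/2) = 0.01895·119.2·24.53 = 55.41 Pa.
Head loss h_f = ΔP/(ρg) = 55.41/(604·9.81) = 0.00935 m.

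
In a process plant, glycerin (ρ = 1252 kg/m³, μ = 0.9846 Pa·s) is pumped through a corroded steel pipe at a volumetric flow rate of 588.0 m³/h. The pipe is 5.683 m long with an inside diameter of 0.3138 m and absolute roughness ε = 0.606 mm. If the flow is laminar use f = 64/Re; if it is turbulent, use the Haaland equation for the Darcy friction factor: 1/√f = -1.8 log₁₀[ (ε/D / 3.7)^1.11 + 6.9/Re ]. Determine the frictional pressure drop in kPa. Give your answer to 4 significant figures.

ΔP ≈ 3.840 kPa

Q = 588.0 m³/h = 588.0/3600 = 0.1633 m³/s.
Cross-sectional area A = πD²/4 = π(0.3138)²/4 = 0.07734 m²; mean velocity V = Q/A = 0.1633/0.07734 = 2.112 m/s.
Reynolds number Re = ρVD/μ = 1252 · 2.112 · 0.3138 / 0.985 = 842.7.
Re < 2300 → laminar flow, so f = 64/Re = 64/842.7 = 0.07595 (the turbulent correlation is not needed).
Darcy-Weisbach: ΔP = f(L/D)(ρV²/2) = 0.07595·(5.683/0.3138)·(1252·2.112²/2) = 0.07595·18.11·2792 = 3840 Pa.
ΔP = 3840 Pa = 3.840 kPa.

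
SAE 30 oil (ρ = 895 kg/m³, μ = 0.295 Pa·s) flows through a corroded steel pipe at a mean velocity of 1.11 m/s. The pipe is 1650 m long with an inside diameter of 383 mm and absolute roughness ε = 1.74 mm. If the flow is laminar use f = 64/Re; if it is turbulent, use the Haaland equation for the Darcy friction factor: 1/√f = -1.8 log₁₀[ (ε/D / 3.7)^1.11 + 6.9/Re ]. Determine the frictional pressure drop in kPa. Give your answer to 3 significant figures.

Reynolds number Re = ρVD/μ = 895 · 1.11 · 0.383 / 0.295 = 1290.
Re < 2300 → laminar flow, so f = 64/Re = 64/1290 = 0.04962 (the turbulent correlation is not needed).
Darcy-Weisbach: ΔP = f(L/D)(ρV²/2) = 0.04962·(1650/0.383)·(895·1.11²/2) = 0.04962·4308·551.4 = 1.179e+05 Pa.
ΔP = 1.179e+05 Pa = 118 kPa.

ΔP ≈ 118 kPa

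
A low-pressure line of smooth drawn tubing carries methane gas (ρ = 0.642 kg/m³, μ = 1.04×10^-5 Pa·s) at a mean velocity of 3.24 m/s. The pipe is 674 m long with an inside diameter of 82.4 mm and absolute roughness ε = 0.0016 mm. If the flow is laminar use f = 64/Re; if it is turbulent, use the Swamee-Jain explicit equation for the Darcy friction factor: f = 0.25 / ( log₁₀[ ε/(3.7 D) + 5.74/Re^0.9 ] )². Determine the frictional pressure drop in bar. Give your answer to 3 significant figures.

Reynolds number Re = ρVD/μ = 0.642 · 3.24 · 0.0824 / 1.04e-05 = 1.648e+04.
Re > 4000 → turbulent. Relative roughness ε/D = 1.6e-06/0.0824 = 1.94e-05. Swamee-Jain: f = 0.25/(log₁₀[1.94e-05/3.7 + 5.74/1.648e+04^0.9])² = 0.25/(log₁₀[5.25e-06 + 0.00092])² = 0.25/(-3.034)² = 0.02716.
Darcy-Weisbach: ΔP = f(L/D)(ρV²/2) = 0.02716·(674/0.0824)·(0.642·3.24²/2) = 0.02716·8180·3.37 = 748.6 Pa.
ΔP = 748.6 Pa = 0.00749 bar.

ΔP ≈ 0.00749 bar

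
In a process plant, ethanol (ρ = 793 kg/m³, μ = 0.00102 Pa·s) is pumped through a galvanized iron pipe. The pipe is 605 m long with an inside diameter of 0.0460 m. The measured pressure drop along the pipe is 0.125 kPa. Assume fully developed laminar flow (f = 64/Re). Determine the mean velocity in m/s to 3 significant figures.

V ≈ 0.0134 m/s

For laminar flow, f = 64/Re with Re = ρVD/μ, so Darcy-Weisbach reduces to ΔP = 32μLV/D². Solving for V: V = ΔP·D²/(32μL) = 125·(0.046)²/(32·0.00102·605) = 0.01339 m/s.
Check: Re = ρVD/μ = 793·0.01339·0.046/0.00102 = 479 < 2300, so the laminar assumption holds.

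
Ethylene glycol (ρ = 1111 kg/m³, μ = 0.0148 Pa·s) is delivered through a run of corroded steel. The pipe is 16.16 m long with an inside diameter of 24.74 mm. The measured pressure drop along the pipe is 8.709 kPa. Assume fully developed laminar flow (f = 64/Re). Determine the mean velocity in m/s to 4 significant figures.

For laminar flow, f = 64/Re with Re = ρVD/μ, so Darcy-Weisbach reduces to ΔP = 32μLV/D². Solving for V: V = ΔP·D²/(32μL) = 8709·(0.02474)²/(32·0.0148·16.16) = 0.6965 m/s.
Check: Re = ρVD/μ = 1111·0.6965·0.02474/0.0148 = 1294 < 2300, so the laminar assumption holds.

V ≈ 0.6965 m/s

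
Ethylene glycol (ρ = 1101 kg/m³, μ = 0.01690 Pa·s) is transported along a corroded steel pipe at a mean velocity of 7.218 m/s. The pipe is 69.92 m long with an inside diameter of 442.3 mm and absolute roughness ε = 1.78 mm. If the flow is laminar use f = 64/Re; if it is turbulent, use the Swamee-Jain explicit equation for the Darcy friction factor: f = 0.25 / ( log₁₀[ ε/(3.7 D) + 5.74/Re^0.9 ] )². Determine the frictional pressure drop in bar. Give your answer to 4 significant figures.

Reynolds number Re = ρVD/μ = 1101 · 7.218 · 0.4423 / 0.0169 = 2.08e+05.
Re > 4000 → turbulent. Relative roughness ε/D = 0.00178/0.4423 = 0.00402. Swamee-Jain: f = 0.25/(log₁₀[0.00402/3.7 + 5.74/2.08e+05^0.9])² = 0.25/(log₁₀[0.00109 + 9.39e-05])² = 0.25/(-2.928)² = 0.02917.
Darcy-Weisbach: ΔP = f(L/D)(ρV²/2) = 0.02917·(69.92/0.4423)·(1101·7.218²/2) = 0.02917·158.1·2.868e+04 = 1.323e+05 Pa.
ΔP = 1.323e+05 Pa = 1.323 bar.

ΔP ≈ 1.323 bar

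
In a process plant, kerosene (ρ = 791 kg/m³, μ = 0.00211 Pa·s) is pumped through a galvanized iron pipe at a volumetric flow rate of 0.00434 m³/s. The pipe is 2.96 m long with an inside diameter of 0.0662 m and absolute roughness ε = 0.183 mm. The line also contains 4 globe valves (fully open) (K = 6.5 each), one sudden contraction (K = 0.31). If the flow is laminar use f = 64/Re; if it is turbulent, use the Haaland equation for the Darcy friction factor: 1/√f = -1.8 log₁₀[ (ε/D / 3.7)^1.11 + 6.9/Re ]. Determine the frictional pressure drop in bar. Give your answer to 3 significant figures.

Cross-sectional area A = πD²/4 = π(0.0662)²/4 = 0.003442 m²; mean velocity V = Q/A = 0.00434/0.003442 = 1.261 m/s.
Reynolds number Re = ρVD/μ = 791 · 1.261 · 0.0662 / 0.00211 = 3.129e+04.
Re > 4000 → turbulent. Relative roughness ε/D = 0.000183/0.0662 = 0.00276. Haaland: 1/√f = -1.8 log₁₀[(0.00276/3.7)^1.11 + 6.9/3.129e+04] = -1.8 log₁₀[0.000338 + 0.000221] = 5.855, so f = 0.02917.
Total minor-loss coefficient ΣK = 4·6.5 + 1·0.31 = 26.3.
ΔP = [f·L/D + ΣK]·(ρV²/2) = [0.02917·2.96/0.0662 + 26.3]·(791·1.261²/2) = [1.304 + 26.3]·628.8 = 1.736e+04 Pa.
ΔP = 1.736e+04 Pa = 0.174 bar.

ΔP ≈ 0.174 bar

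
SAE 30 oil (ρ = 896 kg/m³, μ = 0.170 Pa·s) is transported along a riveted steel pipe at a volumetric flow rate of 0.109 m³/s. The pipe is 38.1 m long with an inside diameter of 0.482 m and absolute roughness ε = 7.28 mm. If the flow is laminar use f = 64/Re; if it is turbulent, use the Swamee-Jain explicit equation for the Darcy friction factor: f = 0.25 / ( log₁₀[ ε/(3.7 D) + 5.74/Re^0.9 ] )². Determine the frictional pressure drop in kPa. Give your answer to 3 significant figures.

Cross-sectional area A = πD²/4 = π(0.482)²/4 = 0.1825 m²; mean velocity V = Q/A = 0.109/0.1825 = 0.5974 m/s.
Reynolds number Re = ρVD/μ = 896 · 0.5974 · 0.482 / 0.17 = 1518.
Re < 2300 → laminar flow, so f = 64/Re = 64/1518 = 0.04217 (the turbulent correlation is not needed).
Darcy-Weisbach: ΔP = f(L/D)(ρV²/2) = 0.04217·(38.1/0.482)·(896·0.5974²/2) = 0.04217·79.05·159.9 = 532.9 Pa.
ΔP = 532.9 Pa = 0.533 kPa.

ΔP ≈ 0.533 kPa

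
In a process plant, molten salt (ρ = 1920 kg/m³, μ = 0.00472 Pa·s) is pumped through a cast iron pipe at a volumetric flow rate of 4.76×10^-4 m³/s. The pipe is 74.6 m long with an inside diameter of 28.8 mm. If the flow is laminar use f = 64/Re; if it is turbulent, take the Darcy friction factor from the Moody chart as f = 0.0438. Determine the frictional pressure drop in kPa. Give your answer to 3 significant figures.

ΔP ≈ 58.2 kPa

Cross-sectional area A = πD²/4 = π(0.0288)²/4 = 0.0006514 m²; mean velocity V = Q/A = 0.000476/0.0006514 = 0.7307 m/s.
Reynolds number Re = ρVD/μ = 1920 · 0.7307 · 0.0288 / 0.00472 = 8560.
Re > 4000 → turbulent; use the Moody-chart value f = 0.0438.
Darcy-Weisbach: ΔP = f(L/D)(ρV²/2) = 0.0438·(74.6/0.0288)·(1920·0.7307²/2) = 0.0438·2590·512.5 = 5.815e+04 Pa.
ΔP = 5.815e+04 Pa = 58.2 kPa.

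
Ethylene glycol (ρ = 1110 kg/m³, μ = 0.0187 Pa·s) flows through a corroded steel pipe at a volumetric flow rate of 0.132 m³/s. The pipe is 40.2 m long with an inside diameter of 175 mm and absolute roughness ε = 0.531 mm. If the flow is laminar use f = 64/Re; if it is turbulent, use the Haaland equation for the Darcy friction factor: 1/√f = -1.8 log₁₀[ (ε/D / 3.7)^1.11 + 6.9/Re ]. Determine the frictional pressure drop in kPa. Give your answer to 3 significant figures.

Cross-sectional area A = πD²/4 = π(0.175)²/4 = 0.02405 m²; mean velocity V = Q/A = 0.132/0.02405 = 5.488 m/s.
Reynolds number Re = ρVD/μ = 1110 · 5.488 · 0.175 / 0.0187 = 5.701e+04.
Re > 4000 → turbulent. Relative roughness ε/D = 0.000531/0.175 = 0.00303. Haaland: 1/√f = -1.8 log₁₀[(0.00303/3.7)^1.11 + 6.9/5.701e+04] = -1.8 log₁₀[0.000375 + 0.000121] = 5.948, so f = 0.02827.
Darcy-Weisbach: ΔP = f(L/D)(ρV²/2) = 0.02827·(40.2/0.175)·(1110·5.488²/2) = 0.02827·229.7·1.672e+04 = 1.085e+05 Pa.
ΔP = 1.085e+05 Pa = 109 kPa.

ΔP ≈ 109 kPa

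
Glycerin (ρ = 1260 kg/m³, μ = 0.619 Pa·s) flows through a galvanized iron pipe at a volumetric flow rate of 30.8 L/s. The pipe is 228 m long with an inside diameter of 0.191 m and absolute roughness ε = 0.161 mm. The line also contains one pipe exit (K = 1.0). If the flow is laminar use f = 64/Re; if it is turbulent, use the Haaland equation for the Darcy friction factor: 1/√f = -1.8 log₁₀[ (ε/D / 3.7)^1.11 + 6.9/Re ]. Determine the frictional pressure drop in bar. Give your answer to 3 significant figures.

Q = 30.8 L/s = 30.8/1000 = 0.0308 m³/s.
Cross-sectional area A = πD²/4 = π(0.191)²/4 = 0.02865 m²; mean velocity V = Q/A = 0.0308/0.02865 = 1.075 m/s.
Reynolds number Re = ρVD/μ = 1260 · 1.075 · 0.191 / 0.619 = 417.9.
Re < 2300 → laminar flow, so f = 64/Re = 64/417.9 = 0.1531 (the turbulent correlation is not needed).
Total minor-loss coefficient ΣK = 1·1 = 1.
ΔP = [f·L/D + ΣK]·(ρV²/2) = [0.1531·228/0.191 + 1]·(1260·1.075²/2) = [182.8 + 1]·728 = 1.338e+05 Pa.
ΔP = 1.338e+05 Pa = 1.34 bar.

ΔP ≈ 1.34 bar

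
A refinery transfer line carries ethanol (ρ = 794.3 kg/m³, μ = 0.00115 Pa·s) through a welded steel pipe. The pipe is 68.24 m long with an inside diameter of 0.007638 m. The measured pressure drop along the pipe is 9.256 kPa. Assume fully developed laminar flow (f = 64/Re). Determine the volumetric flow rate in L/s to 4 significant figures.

For laminar flow, f = 64/Re with Re = ρVD/μ, so Darcy-Weisbach reduces to ΔP = 32μLV/D². Solving for V: V = ΔP·D²/(32μL) = 9256·(0.007638)²/(32·0.00115·68.24) = 0.215 m/s.
Check: Re = ρVD/μ = 794.3·0.215·0.007638/0.00115 = 1134 < 2300, so the laminar assumption holds.
Q = V·A = 0.215·(π/4·0.007638²) = 9.852e-06 m³/s = 0.009852 L/s.

Q ≈ 0.009852 L/s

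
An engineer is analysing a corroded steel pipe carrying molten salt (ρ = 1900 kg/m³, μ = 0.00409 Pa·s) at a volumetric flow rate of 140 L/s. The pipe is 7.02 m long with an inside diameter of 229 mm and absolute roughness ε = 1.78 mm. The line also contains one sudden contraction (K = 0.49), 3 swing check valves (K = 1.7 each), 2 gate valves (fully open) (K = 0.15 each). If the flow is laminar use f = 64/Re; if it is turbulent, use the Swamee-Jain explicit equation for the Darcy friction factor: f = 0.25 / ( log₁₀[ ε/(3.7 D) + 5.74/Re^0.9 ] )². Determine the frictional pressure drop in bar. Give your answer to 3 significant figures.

ΔP ≈ 0.765 bar

Q = 140 L/s = 140/1000 = 0.14 m³/s.
Cross-sectional area A = πD²/4 = π(0.229)²/4 = 0.04119 m²; mean velocity V = Q/A = 0.14/0.04119 = 3.399 m/s.
Reynolds number Re = ρVD/μ = 1900 · 3.399 · 0.229 / 0.00409 = 3.616e+05.
Re > 4000 → turbulent. Relative roughness ε/D = 0.00178/0.229 = 0.00777. Swamee-Jain: f = 0.25/(log₁₀[0.00777/3.7 + 5.74/3.616e+05^0.9])² = 0.25/(log₁₀[0.0021 + 5.71e-05])² = 0.25/(-2.666)² = 0.03517.
Total minor-loss coefficient ΣK = 1·0.49 + 3·1.7 + 2·0.15 = 5.89.
ΔP = [f·L/D + ΣK]·(ρV²/2) = [0.03517·7.02/0.229 + 5.89]·(1900·3.399²/2) = [1.078 + 5.89]·1.098e+04 = 7.649e+04 Pa.
ΔP = 7.649e+04 Pa = 0.765 bar.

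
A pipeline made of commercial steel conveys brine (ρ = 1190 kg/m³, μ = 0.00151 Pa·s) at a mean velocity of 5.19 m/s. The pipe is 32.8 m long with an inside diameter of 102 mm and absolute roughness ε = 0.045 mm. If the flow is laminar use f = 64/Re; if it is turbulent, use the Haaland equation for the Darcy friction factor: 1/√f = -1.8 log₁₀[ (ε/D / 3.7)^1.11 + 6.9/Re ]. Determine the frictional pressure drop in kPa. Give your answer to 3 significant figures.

ΔP ≈ 89.4 kPa

Reynolds number Re = ρVD/μ = 1190 · 5.19 · 0.102 / 0.00151 = 4.172e+05.
Re > 4000 → turbulent. Relative roughness ε/D = 4.5e-05/0.102 = 0.000441. Haaland: 1/√f = -1.8 log₁₀[(0.000441/3.7)^1.11 + 6.9/4.172e+05] = -1.8 log₁₀[4.41e-05 + 1.65e-05] = 7.591, so f = 0.01736.
Darcy-Weisbach: ΔP = f(L/D)(ρV²/2) = 0.01736·(32.8/0.102)·(1190·5.19²/2) = 0.01736·321.6·1.603e+04 = 8.945e+04 Pa.
ΔP = 8.945e+04 Pa = 89.4 kPa.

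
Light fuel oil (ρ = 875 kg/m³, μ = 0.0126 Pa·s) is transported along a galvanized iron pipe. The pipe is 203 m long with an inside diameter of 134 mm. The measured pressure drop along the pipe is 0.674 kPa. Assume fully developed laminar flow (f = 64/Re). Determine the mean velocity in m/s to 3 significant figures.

V ≈ 0.148 m/s

For laminar flow, f = 64/Re with Re = ρVD/μ, so Darcy-Weisbach reduces to ΔP = 32μLV/D². Solving for V: V = ΔP·D²/(32μL) = 674·(0.134)²/(32·0.0126·203) = 0.1479 m/s.
Check: Re = ρVD/μ = 875·0.1479·0.134/0.0126 = 1376 < 2300, so the laminar assumption holds.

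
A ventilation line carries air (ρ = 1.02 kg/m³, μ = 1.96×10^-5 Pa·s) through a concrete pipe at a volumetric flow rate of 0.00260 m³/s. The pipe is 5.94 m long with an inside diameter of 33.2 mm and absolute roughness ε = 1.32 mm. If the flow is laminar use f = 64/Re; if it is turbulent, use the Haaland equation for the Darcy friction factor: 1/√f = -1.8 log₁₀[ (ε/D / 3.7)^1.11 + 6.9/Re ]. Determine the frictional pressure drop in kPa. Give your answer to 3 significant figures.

ΔP ≈ 0.0573 kPa

Cross-sectional area A = πD²/4 = π(0.0332)²/4 = 0.0008657 m²; mean velocity V = Q/A = 0.0026/0.0008657 = 3.003 m/s.
Reynolds number Re = ρVD/μ = 1.02 · 3.003 · 0.0332 / 1.96e-05 = 5189.
Re > 4000 → turbulent. Relative roughness ε/D = 0.00132/0.0332 = 0.0398. Haaland: 1/√f = -1.8 log₁₀[(0.0398/3.7)^1.11 + 6.9/5189] = -1.8 log₁₀[0.00653 + 0.00133] = 3.789, so f = 0.06967.
Darcy-Weisbach: ΔP = f(L/D)(ρV²/2) = 0.06967·(5.94/0.0332)·(1.02·3.003²/2) = 0.06967·178.9·4.6 = 57.34 Pa.
ΔP = 57.34 Pa = 0.0573 kPa.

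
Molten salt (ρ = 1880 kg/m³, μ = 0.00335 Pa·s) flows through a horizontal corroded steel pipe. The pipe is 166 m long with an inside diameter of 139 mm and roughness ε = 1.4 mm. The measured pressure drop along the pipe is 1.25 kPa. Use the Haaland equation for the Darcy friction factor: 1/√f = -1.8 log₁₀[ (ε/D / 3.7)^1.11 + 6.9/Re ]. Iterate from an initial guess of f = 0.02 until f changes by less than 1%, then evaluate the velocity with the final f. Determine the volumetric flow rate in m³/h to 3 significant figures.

Rearranging Darcy-Weisbach: V = √(2·ΔP·D/(f·L·ρ)). With ε/D = 0.0014/0.139 = 0.0101, iterate starting from f = 0.02:
  f = 0.02 → V = √(2·1250·0.139/(0.02·166·1880)) = 0.236 m/s; Re = ρVD/μ = 1.841e+04; f → 0.04094
  f = 0.04094 → V = 0.1649 m/s; Re = 1.286e+04; f → 0.04208
  f = 0.04208 → V = 0.1627 m/s; Re = 1.269e+04; f → 0.04213
Converged (Δf/f < 1%). With the final f = 0.04213: V = √(2·1250·0.139/(0.04213·166·1880)) = 0.1626 m/s.
Q = V·A = 0.1626·(π/4·0.139²) = 0.002467 m³/s = 8.88 m³/h.

Q ≈ 8.88 m³/h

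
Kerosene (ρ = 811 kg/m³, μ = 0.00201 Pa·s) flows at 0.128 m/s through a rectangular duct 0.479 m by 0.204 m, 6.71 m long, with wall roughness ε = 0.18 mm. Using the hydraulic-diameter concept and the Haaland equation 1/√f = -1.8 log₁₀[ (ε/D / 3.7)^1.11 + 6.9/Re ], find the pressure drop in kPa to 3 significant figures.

Hydraulic diameter D_h = 4A/P = 4·(0.479·0.204)/(2·(0.479+0.204)) = 0.3909/1.366 = 0.2861 m.
Re = ρVD_h/μ = 811·0.128·0.2861/0.00201 = 1.478e+04.
ε/D_h = 0.00018/0.2861 = 0.000629; Haaland gives 1/√f = -1.8 log₁₀[6.54e-05+0.000467] = 5.893, so f = 0.0288.
ΔP = f(L/D_h)(ρV²/2) = 0.0288·6.71/0.2861·6.644 = 4.487 Pa.
ΔP = 0.00449 kPa.

ΔP ≈ 0.00449 kPa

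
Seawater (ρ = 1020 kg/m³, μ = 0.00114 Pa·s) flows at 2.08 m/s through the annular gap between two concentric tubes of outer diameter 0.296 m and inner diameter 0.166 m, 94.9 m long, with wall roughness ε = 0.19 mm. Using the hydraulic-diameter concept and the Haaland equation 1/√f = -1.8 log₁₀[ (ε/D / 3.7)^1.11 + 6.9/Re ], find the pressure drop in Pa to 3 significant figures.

Hydraulic diameter D_h = 4A/P = D_o - D_i = 0.296 - 0.166 = 0.13 m.
Re = ρVD_h/μ = 1020·2.08·0.13/0.00114 = 2.419e+05.
ε/D_h = 0.00019/0.13 = 0.00146; Haaland gives 1/√f = -1.8 log₁₀[0.000167+2.85e-05] = 6.677, so f = 0.02243.
ΔP = f(L/D_h)(ρV²/2) = 0.02243·94.9/0.13·2206 = 3.613e+04 Pa.

ΔP ≈ 36100 Pa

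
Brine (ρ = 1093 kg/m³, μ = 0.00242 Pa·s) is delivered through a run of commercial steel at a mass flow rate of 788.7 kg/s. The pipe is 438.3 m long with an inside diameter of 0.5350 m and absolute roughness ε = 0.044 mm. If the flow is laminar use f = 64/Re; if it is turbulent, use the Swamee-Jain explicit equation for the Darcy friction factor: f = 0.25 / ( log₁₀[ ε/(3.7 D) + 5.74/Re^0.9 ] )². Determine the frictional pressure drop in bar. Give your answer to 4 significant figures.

A = πD²/4 = π(0.535)²/4 = 0.2248 m²; mean velocity V = ṁ/(ρA) = 788.7/(1093 · 0.2248) = 3.21 m/s.
Reynolds number Re = ρVD/μ = 1093 · 3.21 · 0.535 / 0.00242 = 7.756e+05.
Re > 4000 → turbulent. Relative roughness ε/D = 4.4e-05/0.535 = 8.22e-05. Swamee-Jain: f = 0.25/(log₁₀[8.22e-05/3.7 + 5.74/7.756e+05^0.9])² = 0.25/(log₁₀[2.22e-05 + 2.87e-05])² = 0.25/(-4.293)² = 0.01357.
Darcy-Weisbach: ΔP = f(L/D)(ρV²/2) = 0.01357·(438.3/0.535)·(1093·3.21²/2) = 0.01357·819.3·5631 = 6.258e+04 Pa.
ΔP = 6.258e+04 Pa = 0.6258 bar.

ΔP ≈ 0.6258 bar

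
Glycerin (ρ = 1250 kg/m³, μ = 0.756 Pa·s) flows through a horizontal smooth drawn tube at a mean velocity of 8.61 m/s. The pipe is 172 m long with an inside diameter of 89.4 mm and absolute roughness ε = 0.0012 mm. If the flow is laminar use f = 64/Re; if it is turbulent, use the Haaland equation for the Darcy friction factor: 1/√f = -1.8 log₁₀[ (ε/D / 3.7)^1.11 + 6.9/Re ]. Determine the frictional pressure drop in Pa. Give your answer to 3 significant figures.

ΔP ≈ 4.48×10^6 Pa

Reynolds number Re = ρVD/μ = 1250 · 8.61 · 0.0894 / 0.756 = 1273.
Re < 2300 → laminar flow, so f = 64/Re = 64/1273 = 0.05029 (the turbulent correlation is not needed).
Darcy-Weisbach: ΔP = f(L/D)(ρV²/2) = 0.05029·(172/0.0894)·(1250·8.61²/2) = 0.05029·1924·4.633e+04 = 4.483e+06 Pa.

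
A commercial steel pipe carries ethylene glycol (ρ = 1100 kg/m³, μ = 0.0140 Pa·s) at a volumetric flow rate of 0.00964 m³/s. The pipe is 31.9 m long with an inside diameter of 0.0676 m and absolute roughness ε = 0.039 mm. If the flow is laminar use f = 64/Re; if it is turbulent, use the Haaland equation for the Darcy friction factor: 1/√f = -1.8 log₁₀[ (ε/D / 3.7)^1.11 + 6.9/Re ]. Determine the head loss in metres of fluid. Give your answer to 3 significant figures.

Cross-sectional area A = πD²/4 = π(0.0676)²/4 = 0.003589 m²; mean velocity V = Q/A = 0.00964/0.003589 = 2.686 m/s.
Reynolds number Re = ρVD/μ = 1100 · 2.686 · 0.0676 / 0.014 = 1.427e+04.
Re > 4000 → turbulent. Relative roughness ε/D = 3.9e-05/0.0676 = 0.000577. Haaland: 1/√f = -1.8 log₁₀[(0.000577/3.7)^1.11 + 6.9/1.427e+04] = -1.8 log₁₀[5.94e-05 + 0.000484] = 5.877, so f = 0.02895.
Darcy-Weisbach: ΔP = f(L/D)(ρV²/2) = 0.02895·(31.9/0.0676)·(1100·2.686²/2) = 0.02895·471.9·3968 = 5.421e+04 Pa.
Head loss h_f = ΔP/(ρg) = 5.421e+04/(1100·9.81) = 5.02 m.

h_f ≈ 5.02 m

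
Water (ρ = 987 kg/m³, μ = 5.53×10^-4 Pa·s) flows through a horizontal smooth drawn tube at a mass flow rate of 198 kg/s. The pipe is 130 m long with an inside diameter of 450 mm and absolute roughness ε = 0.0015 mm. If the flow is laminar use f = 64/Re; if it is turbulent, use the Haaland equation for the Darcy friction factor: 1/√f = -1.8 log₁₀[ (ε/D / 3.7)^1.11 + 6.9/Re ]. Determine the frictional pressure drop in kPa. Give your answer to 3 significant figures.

A = πD²/4 = π(0.45)²/4 = 0.159 m²; mean velocity V = ṁ/(ρA) = 198/(987 · 0.159) = 1.261 m/s.
Reynolds number Re = ρVD/μ = 987 · 1.261 · 0.45 / 0.000553 = 1.013e+06.
Re > 4000 → turbulent. Relative roughness ε/D = 1.5e-06/0.45 = 3.33e-06. Haaland: 1/√f = -1.8 log₁₀[(3.33e-06/3.7)^1.11 + 6.9/1.013e+06] = -1.8 log₁₀[1.95e-07 + 6.81e-06] = 9.278, so f = 0.01162.
Darcy-Weisbach: ΔP = f(L/D)(ρV²/2) = 0.01162·(130/0.45)·(987·1.261²/2) = 0.01162·288.9·785.2 = 2635 Pa.
ΔP = 2635 Pa = 2.63 kPa.

ΔP ≈ 2.63 kPa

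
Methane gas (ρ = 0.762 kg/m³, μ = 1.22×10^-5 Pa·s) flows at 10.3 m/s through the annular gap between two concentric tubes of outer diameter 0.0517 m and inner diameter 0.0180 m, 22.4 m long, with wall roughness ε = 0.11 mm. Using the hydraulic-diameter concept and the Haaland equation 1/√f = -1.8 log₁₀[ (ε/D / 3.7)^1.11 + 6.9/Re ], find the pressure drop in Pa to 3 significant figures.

Hydraulic diameter D_h = 4A/P = D_o - D_i = 0.0517 - 0.018 = 0.0337 m.
Re = ρVD_h/μ = 0.762·10.3·0.0337/1.22e-05 = 2.168e+04.
ε/D_h = 0.00011/0.0337 = 0.00326; Haaland gives 1/√f = -1.8 log₁₀[0.000407+0.000318] = 5.651, so f = 0.03131.
ΔP = f(L/D_h)(ρV²/2) = 0.03131·22.4/0.0337·40.42 = 841.3 Pa.

ΔP ≈ 841 Pa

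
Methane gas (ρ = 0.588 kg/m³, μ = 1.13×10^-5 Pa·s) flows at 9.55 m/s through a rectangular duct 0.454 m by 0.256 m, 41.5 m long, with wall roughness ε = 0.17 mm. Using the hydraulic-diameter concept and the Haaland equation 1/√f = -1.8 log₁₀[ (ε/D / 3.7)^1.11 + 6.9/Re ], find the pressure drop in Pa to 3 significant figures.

ΔP ≈ 64.9 Pa

Hydraulic diameter D_h = 4A/P = 4·(0.454·0.256)/(2·(0.454+0.256)) = 0.4649/1.42 = 0.3274 m.
Re = ρVD_h/μ = 0.588·9.55·0.3274/1.13e-05 = 1.627e+05.
ε/D_h = 0.00017/0.3274 = 0.000519; Haaland gives 1/√f = -1.8 log₁₀[5.29e-05+4.24e-05] = 7.238, so f = 0.01909.
ΔP = f(L/D_h)(ρV²/2) = 0.01909·41.5/0.3274·26.81 = 64.88 Pa.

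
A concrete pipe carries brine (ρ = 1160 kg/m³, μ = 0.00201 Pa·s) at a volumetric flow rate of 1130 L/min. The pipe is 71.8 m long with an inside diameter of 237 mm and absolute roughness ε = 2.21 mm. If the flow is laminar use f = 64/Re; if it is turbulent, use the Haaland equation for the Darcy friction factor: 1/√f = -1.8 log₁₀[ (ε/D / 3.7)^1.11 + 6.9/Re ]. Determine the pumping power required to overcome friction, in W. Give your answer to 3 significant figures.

P ≈ 23.0 W

Q = 1130 L/min = 1130/60000 = 0.01883 m³/s.
Cross-sectional area A = πD²/4 = π(0.237)²/4 = 0.04412 m²; mean velocity V = Q/A = 0.01883/0.04412 = 0.4269 m/s.
Reynolds number Re = ρVD/μ = 1160 · 0.4269 · 0.237 / 0.00201 = 5.839e+04.
Re > 4000 → turbulent. Relative roughness ε/D = 0.00221/0.237 = 0.00932. Haaland: 1/√f = -1.8 log₁₀[(0.00932/3.7)^1.11 + 6.9/5.839e+04] = -1.8 log₁₀[0.0013 + 0.000118] = 5.124, so f = 0.03809.
Darcy-Weisbach: ΔP = f(L/D)(ρV²/2) = 0.03809·(71.8/0.237)·(1160·0.4269²/2) = 0.03809·303·105.7 = 1220 Pa.
Pumping power P = QΔP = 0.01883·1220 = 22.97 W = 23.0 W.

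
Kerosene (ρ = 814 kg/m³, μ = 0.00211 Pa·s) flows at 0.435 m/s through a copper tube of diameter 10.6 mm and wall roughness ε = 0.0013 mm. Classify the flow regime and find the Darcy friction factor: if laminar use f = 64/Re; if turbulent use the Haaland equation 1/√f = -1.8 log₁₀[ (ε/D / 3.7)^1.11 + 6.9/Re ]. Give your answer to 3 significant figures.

f ≈ 0.0360

Re = ρVD/μ = 814·0.435·0.0106/0.00211 = 1779.
Re < 2300 → laminar, so f = 64/Re = 0.03598 (roughness is irrelevant in laminar flow).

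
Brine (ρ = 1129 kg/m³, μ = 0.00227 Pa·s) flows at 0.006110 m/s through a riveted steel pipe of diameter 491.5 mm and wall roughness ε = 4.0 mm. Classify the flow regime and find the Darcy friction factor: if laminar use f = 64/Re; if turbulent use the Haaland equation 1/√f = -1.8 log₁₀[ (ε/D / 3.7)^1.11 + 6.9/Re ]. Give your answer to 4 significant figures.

f ≈ 0.04285

Re = ρVD/μ = 1129·0.00611·0.4915/0.00227 = 1494.
Re < 2300 → laminar, so f = 64/Re = 0.04285 (roughness is irrelevant in laminar flow).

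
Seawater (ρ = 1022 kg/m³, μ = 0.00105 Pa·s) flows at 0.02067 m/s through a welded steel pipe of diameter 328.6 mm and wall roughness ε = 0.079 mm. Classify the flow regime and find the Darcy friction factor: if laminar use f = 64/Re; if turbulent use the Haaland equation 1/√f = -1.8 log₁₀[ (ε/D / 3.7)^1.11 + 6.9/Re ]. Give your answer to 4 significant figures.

Re = ρVD/μ = 1022·0.02067·0.3286/0.00105 = 6611.
Re > 4000 → turbulent. ε/D = 7.9e-05/0.3286 = 0.00024; Haaland: 1/√f = -1.8 log₁₀[2.25e-05 + 0.00104] = 5.35, so f = 0.03494.

f ≈ 0.03494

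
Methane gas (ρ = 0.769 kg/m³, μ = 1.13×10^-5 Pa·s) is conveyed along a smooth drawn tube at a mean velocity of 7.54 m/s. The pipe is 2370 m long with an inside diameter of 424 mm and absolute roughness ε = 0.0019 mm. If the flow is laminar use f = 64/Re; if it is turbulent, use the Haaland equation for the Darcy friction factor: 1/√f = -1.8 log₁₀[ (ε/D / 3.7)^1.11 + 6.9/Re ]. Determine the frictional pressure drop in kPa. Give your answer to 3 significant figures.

Reynolds number Re = ρVD/μ = 0.769 · 7.54 · 0.424 / 1.13e-05 = 2.176e+05.
Re > 4000 → turbulent. Relative roughness ε/D = 1.9e-06/0.424 = 4.48e-06. Haaland: 1/√f = -1.8 log₁₀[(4.48e-06/3.7)^1.11 + 6.9/2.176e+05] = -1.8 log₁₀[2.71e-07 + 3.17e-05] = 8.091, so f = 0.01528.
Darcy-Weisbach: ΔP = f(L/D)(ρV²/2) = 0.01528·(2370/0.424)·(0.769·7.54²/2) = 0.01528·5590·21.86 = 1866 Pa.
ΔP = 1866 Pa = 1.87 kPa.

ΔP ≈ 1.87 kPa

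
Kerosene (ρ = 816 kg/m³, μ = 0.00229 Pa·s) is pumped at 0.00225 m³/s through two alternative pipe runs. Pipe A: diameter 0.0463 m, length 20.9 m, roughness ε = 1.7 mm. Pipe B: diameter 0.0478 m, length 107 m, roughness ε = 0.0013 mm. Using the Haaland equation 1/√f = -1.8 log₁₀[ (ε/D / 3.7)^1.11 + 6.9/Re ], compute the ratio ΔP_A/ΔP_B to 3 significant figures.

ΔP_A/ΔP_B ≈ 0.575

Pipe A: V = Q/A = 0.00225/0.001684 = 1.336 m/s; Re = 2.205e+04; ε/D = 0.0367; Haaland → f = 0.06368; ΔP_A = f(L/D)(ρV²/2) = 2.095e+04 Pa.
Pipe B: V = Q/A = 0.00225/0.001795 = 1.254 m/s; Re = 2.136e+04; ε/D = 2.72e-05; Haaland → f = 0.02537; ΔP_B = f(L/D)(ρV²/2) = 3.642e+04 Pa.
ΔP_A/ΔP_B = 2.095e+04/3.642e+04 = 0.575.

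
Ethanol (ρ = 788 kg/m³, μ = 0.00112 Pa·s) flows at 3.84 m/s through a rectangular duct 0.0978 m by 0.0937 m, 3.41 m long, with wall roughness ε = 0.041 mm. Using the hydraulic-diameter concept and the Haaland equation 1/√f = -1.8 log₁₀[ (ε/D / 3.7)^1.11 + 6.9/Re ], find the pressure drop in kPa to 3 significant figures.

ΔP ≈ 3.69 kPa

Hydraulic diameter D_h = 4A/P = 4·(0.0978·0.0937)/(2·(0.0978+0.0937)) = 0.03666/0.383 = 0.09571 m.
Re = ρVD_h/μ = 788·3.84·0.09571/0.00112 = 2.586e+05.
ε/D_h = 4.1e-05/0.09571 = 0.000428; Haaland gives 1/√f = -1.8 log₁₀[4.27e-05+2.67e-05] = 7.485, so f = 0.01785.
ΔP = f(L/D_h)(ρV²/2) = 0.01785·3.41/0.09571·5810 = 3694 Pa.
ΔP = 3.69 kPa.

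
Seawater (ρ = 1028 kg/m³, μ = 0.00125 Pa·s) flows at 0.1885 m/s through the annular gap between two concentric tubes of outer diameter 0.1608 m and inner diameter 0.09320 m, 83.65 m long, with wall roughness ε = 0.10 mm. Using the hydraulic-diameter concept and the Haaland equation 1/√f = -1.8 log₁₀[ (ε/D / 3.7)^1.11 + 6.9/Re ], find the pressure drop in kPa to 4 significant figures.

ΔP ≈ 0.7342 kPa

Hydraulic diameter D_h = 4A/P = D_o - D_i = 0.1608 - 0.0932 = 0.0676 m.
Re = ρVD_h/μ = 1028·0.1885·0.0676/0.00125 = 1.048e+04.
ε/D_h = 0.0001/0.0676 = 0.00148; Haaland gives 1/√f = -1.8 log₁₀[0.000169+0.000658] = 5.548, so f = 0.03249.
ΔP = f(L/D_h)(ρV²/2) = 0.03249·83.65/0.0676·18.26 = 734.2 Pa.
ΔP = 0.7342 kPa.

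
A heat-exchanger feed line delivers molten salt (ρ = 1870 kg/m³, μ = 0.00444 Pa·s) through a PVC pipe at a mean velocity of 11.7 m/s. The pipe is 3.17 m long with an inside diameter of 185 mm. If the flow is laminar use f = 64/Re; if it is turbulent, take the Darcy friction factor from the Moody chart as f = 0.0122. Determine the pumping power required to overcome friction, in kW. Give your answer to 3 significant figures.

Reynolds number Re = ρVD/μ = 1870 · 11.7 · 0.185 / 0.00444 = 9.116e+05.
Re > 4000 → turbulent; use the Moody-chart value f = 0.0122.
Darcy-Weisbach: ΔP = f(L/D)(ρV²/2) = 0.0122·(3.17/0.185)·(1870·11.7²/2) = 0.0122·17.14·1.28e+05 = 2.676e+04 Pa.
Q = V·A = 11.7·0.02688 = 0.3145 m³/s.
Pumping power P = QΔP = 0.3145·2.676e+04 = 8415 W = 8.41 kW.

P ≈ 8.41 kW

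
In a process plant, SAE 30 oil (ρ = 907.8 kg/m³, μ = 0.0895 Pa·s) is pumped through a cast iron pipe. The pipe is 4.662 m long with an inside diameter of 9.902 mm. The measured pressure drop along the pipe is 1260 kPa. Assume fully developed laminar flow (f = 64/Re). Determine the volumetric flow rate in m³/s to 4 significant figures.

For laminar flow, f = 64/Re with Re = ρVD/μ, so Darcy-Weisbach reduces to ΔP = 32μLV/D². Solving for V: V = ΔP·D²/(32μL) = 1.26e+06·(0.009902)²/(32·0.0895·4.662) = 9.253 m/s.
Check: Re = ρVD/μ = 907.8·9.253·0.009902/0.0895 = 929.3 < 2300, so the laminar assumption holds.
Q = V·A = 9.253·(π/4·0.009902²) = 0.0007125 m³/s = 7.125×10^-4 m³/s.

Q ≈ 7.125×10^-4 m³/s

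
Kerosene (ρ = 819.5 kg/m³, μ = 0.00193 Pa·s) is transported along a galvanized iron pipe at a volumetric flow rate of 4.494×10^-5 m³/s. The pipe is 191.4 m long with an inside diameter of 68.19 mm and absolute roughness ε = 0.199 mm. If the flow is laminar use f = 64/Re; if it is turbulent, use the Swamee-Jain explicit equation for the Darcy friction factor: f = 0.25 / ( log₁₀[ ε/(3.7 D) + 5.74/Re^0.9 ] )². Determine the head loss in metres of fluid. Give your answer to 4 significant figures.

Cross-sectional area A = πD²/4 = π(0.06819)²/4 = 0.003652 m²; mean velocity V = Q/A = 4.494e-05/0.003652 = 0.01231 m/s.
Reynolds number Re = ρVD/μ = 819.5 · 0.01231 · 0.06819 / 0.00193 = 356.3.
Re < 2300 → laminar flow, so f = 64/Re = 64/356.3 = 0.1796 (the turbulent correlation is not needed).
Darcy-Weisbach: ΔP = f(L/D)(ρV²/2) = 0.1796·(191.4/0.06819)·(819.5·0.01231²/2) = 0.1796·2807·0.06205 = 31.28 Pa.
Head loss h_f = ΔP/(ρg) = 31.28/(819.5·9.81) = 0.003891 m.

h_f ≈ 0.003891 m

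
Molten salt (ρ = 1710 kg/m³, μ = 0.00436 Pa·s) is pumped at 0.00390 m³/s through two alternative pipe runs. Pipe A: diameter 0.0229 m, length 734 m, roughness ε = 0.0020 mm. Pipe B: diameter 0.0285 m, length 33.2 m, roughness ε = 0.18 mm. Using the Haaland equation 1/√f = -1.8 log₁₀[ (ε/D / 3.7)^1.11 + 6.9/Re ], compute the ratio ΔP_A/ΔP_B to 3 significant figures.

Pipe A: V = Q/A = 0.0039/0.0004119 = 9.469 m/s; Re = 8.505e+04; ε/D = 8.73e-05; Haaland → f = 0.01879; ΔP_A = f(L/D)(ρV²/2) = 4.616e+07 Pa.
Pipe B: V = Q/A = 0.0039/0.0006379 = 6.113 m/s; Re = 6.833e+04; ε/D = 0.00632; Haaland → f = 0.03377; ΔP_B = f(L/D)(ρV²/2) = 1.257e+06 Pa.
ΔP_A/ΔP_B = 4.616e+07/1.257e+06 = 36.7.

ΔP_A/ΔP_B ≈ 36.7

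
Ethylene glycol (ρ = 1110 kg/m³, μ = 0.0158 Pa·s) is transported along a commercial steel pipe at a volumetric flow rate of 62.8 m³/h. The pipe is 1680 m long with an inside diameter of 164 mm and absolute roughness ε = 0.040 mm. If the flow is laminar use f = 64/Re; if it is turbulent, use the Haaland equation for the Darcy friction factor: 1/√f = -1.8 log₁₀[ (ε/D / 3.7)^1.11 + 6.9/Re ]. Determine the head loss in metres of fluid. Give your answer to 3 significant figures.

h_f ≈ 11.2 m

Q = 62.8 m³/h = 62.8/3600 = 0.01744 m³/s.
Cross-sectional area A = πD²/4 = π(0.164)²/4 = 0.02112 m²; mean velocity V = Q/A = 0.01744/0.02112 = 0.8258 m/s.
Reynolds number Re = ρVD/μ = 1110 · 0.8258 · 0.164 / 0.0158 = 9515.
Re > 4000 → turbulent. Relative roughness ε/D = 4e-05/0.164 = 0.000244. Haaland: 1/√f = -1.8 log₁₀[(0.000244/3.7)^1.11 + 6.9/9515] = -1.8 log₁₀[2.29e-05 + 0.000725] = 5.627, so f = 0.03158.
Darcy-Weisbach: ΔP = f(L/D)(ρV²/2) = 0.03158·(1680/0.164)·(1110·0.8258²/2) = 0.03158·1.024e+04·378.5 = 1.225e+05 Pa.
Head loss h_f = ΔP/(ρg) = 1.225e+05/(1110·9.81) = 11.2 m.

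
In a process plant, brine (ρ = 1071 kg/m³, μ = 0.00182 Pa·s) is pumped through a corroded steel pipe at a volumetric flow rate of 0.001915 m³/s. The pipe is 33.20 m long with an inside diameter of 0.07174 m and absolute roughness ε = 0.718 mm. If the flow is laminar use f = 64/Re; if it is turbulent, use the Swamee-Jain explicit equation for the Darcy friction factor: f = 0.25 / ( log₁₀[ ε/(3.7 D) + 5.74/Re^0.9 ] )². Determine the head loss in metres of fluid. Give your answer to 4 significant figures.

h_f ≈ 0.2189 m

Cross-sectional area A = πD²/4 = π(0.07174)²/4 = 0.004042 m²; mean velocity V = Q/A = 0.001915/0.004042 = 0.4738 m/s.
Reynolds number Re = ρVD/μ = 1071 · 0.4738 · 0.07174 / 0.00182 = 2e+04.
Re > 4000 → turbulent. Relative roughness ε/D = 0.000718/0.07174 = 0.01. Swamee-Jain: f = 0.25/(log₁₀[0.01/3.7 + 5.74/2e+04^0.9])² = 0.25/(log₁₀[0.0027 + 0.000773])² = 0.25/(-2.459)² = 0.04135.
Darcy-Weisbach: ΔP = f(L/D)(ρV²/2) = 0.04135·(33.2/0.07174)·(1071·0.4738²/2) = 0.04135·462.8·120.2 = 2300 Pa.
Head loss h_f = ΔP/(ρg) = 2300/(1071·9.81) = 0.2189 m.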